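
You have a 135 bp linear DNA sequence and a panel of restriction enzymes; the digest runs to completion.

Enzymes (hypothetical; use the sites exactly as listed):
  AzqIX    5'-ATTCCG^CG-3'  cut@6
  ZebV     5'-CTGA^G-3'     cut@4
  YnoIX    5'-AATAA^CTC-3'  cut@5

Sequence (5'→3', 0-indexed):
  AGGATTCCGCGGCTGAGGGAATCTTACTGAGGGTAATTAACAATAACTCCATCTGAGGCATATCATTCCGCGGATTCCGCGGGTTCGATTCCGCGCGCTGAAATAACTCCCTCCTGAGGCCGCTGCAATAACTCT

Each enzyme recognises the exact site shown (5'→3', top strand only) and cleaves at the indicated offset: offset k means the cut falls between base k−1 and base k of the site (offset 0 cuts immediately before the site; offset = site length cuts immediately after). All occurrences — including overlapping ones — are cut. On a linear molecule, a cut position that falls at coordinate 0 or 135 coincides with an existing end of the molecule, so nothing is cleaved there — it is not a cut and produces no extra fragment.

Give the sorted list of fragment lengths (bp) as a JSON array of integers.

[4,7,9,9,10,11,13,14,14,14,14,16]

Per-enzyme occurrences:
  AzqIX (ATTCCGCG, off=6): starts [3, 64, 73, 87] → cuts [9, 70, 79, 93]
  ZebV (CTGAG, off=4): starts [12, 26, 52, 113] → cuts [16, 30, 56, 117]
  YnoIX (AATAACTC, off=5): starts [41, 101, 126] → cuts [46, 106, 131]

All cut coordinates (distinct, sorted): [9, 16, 30, 46, 56, 70, 79, 93, 106, 117, 131]

Fragments:
  [0,9): 9 bp
  [9,16): 7 bp
  [16,30): 14 bp
  [30,46): 16 bp
  [46,56): 10 bp
  [56,70): 14 bp
  [70,79): 9 bp
  [79,93): 14 bp
  [93,106): 13 bp
  [106,117): 11 bp
  [117,131): 14 bp
  [131,135): 4 bp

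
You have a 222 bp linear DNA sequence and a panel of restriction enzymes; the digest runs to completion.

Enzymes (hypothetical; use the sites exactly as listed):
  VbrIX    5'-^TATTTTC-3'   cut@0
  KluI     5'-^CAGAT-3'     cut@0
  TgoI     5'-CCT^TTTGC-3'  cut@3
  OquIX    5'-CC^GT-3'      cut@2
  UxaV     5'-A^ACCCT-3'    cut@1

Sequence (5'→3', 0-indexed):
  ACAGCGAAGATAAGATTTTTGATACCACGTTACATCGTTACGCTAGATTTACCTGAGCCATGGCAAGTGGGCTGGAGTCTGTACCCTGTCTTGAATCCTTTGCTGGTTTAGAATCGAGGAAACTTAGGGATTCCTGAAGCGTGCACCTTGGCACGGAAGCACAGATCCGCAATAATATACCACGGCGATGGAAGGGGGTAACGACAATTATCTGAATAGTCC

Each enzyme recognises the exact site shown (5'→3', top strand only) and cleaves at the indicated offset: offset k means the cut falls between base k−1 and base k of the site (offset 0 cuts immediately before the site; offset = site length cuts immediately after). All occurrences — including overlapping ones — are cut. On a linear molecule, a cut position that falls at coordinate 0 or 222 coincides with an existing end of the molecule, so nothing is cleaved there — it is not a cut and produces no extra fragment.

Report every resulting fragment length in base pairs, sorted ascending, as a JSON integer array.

[61,161]

Scan for sites:
  VbrIX (TATTTTC, off=0): no sites
  KluI CAGAT/0: at [161] ⇒ [161]
  TgoI (CCTTTTGC, off=3): no sites
  OquIX (CCGT, off=2): no sites
  UxaV (AACCCT, off=1): no sites

All cut coordinates (distinct, sorted): [161]

Fragment lengths:
  [0,161): 161 bp
  [161,222): 61 bp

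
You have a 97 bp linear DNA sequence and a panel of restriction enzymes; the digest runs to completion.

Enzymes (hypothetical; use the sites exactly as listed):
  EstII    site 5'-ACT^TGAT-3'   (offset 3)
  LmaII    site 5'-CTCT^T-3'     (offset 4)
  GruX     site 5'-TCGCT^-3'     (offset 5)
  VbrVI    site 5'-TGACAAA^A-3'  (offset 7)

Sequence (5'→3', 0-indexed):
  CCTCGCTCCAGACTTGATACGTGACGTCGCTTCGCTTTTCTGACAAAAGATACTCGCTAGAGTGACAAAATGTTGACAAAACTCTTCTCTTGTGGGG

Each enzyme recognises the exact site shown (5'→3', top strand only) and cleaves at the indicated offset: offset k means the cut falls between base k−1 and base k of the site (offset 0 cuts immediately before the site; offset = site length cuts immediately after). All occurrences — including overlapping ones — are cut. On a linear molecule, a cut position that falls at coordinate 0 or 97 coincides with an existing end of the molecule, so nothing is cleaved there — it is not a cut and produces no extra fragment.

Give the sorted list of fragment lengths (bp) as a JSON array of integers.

[5,5,5,7,7,7,11,11,11,11,17]

Per-enzyme occurrences:
  EstII (ACTTGAT, off=3): starts [11] → cuts [14]
  LmaII (CTCTT, off=4): starts [81, 86] → cuts [85, 90]
  GruX (TCGCT, off=5): starts [2, 26, 31, 53] → cuts [7, 31, 36, 58]
  VbrVI (TGACAAAA, off=7): starts [40, 62, 73] → cuts [47, 69, 80]

All cut coordinates (distinct, sorted): [7, 14, 31, 36, 47, 58, 69, 80, 85, 90]

Fragment lengths:
  [0,7): 7 bp
  [7,14): 7 bp
  [14,31): 17 bp
  [31,36): 5 bp
  [36,47): 11 bp
  [47,58): 11 bp
  [58,69): 11 bp
  [69,80): 11 bp
  [80,85): 5 bp
  [85,90): 5 bp
  [90,97): 7 bp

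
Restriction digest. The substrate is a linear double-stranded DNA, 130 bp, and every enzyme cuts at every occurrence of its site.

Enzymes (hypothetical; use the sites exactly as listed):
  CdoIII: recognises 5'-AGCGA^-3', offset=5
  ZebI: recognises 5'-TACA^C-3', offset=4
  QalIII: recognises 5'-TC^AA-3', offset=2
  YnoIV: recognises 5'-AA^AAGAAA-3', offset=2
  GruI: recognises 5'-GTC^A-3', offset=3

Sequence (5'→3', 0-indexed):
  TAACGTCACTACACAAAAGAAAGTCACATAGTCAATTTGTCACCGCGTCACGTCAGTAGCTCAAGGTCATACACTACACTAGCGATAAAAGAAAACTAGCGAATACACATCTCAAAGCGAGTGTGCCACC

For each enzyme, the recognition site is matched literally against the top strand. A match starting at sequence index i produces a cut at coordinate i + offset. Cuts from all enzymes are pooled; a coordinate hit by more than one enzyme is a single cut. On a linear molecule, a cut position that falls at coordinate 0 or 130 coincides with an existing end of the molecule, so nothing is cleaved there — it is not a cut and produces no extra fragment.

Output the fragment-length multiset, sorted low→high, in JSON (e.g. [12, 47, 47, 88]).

Site scan:
  CdoIII (AGCGA, off=5): starts [80, 97, 115] → cuts [85, 102, 120]
  ZebI (TACAC, off=4): starts [9, 69, 74, 103] → cuts [13, 73, 78, 107]
  QalIII (TCAA, off=2): starts [31, 60, 111] → cuts [33, 62, 113]
  YnoIV (AAAAGAAA, off=2): starts [14, 86] → cuts [16, 88]
  GruI (GTCA, off=3): starts [4, 22, 30, 38, 46, 51, 65] → cuts [7, 25, 33, 41, 49, 54, 68]

All cut coordinates (distinct, sorted): [7, 13, 16, 25, 33, 41, 49, 54, 62, 68, 73, 78, 85, 88, 102, 107, 113, 120]

Fragment lengths:
  [0,7): 7 bp
  [7,13): 6 bp
  [13,16): 3 bp
  [16,25): 9 bp
  [25,33): 8 bp
  [33,41): 8 bp
  [41,49): 8 bp
  [49,54): 5 bp
  [54,62): 8 bp
  [62,68): 6 bp
  [68,73): 5 bp
  [73,78): 5 bp
  [78,85): 7 bp
  [85,88): 3 bp
  [88,102): 14 bp
  [102,107): 5 bp
  [107,113): 6 bp
  [113,120): 7 bp
  [120,130): 10 bp

[3,3,5,5,5,5,6,6,6,7,7,7,8,8,8,8,9,10,14]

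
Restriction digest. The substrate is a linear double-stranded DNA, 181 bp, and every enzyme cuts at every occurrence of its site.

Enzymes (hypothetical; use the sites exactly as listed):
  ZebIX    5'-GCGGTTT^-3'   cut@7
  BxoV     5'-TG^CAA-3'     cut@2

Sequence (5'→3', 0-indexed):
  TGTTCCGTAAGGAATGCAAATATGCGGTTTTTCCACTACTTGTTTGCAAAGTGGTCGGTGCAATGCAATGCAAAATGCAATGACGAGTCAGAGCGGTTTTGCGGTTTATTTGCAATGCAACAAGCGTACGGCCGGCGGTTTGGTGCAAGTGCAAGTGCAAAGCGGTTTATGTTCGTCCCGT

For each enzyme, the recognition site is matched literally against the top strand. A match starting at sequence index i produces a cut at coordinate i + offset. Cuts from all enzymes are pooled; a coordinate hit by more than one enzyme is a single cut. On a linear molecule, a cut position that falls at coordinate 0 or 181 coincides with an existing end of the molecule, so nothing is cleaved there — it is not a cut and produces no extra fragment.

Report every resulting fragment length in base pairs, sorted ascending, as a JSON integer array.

Per-enzyme occurrences:
  ZebIX GCGGTTT/7: at [23, 92, 100, 134, 161] ⇒ [30, 99, 107, 141, 168]
  BxoV TGCAA/2: at [14, 44, 58, 63, 68, 75, 110, 115, 143, 149, 155] ⇒ [16, 46, 60, 65, 70, 77, 112, 117, 145, 151, 157]

All cut coordinates (distinct, sorted): [16, 30, 46, 60, 65, 70, 77, 99, 107, 112, 117, 141, 145, 151, 157, 168]

Fragments:
  [0,16): 16 bp
  [16,30): 14 bp
  [30,46): 16 bp
  [46,60): 14 bp
  [60,65): 5 bp
  [65,70): 5 bp
  [70,77): 7 bp
  [77,99): 22 bp
  [99,107): 8 bp
  [107,112): 5 bp
  [112,117): 5 bp
  [117,141): 24 bp
  [141,145): 4 bp
  [145,151): 6 bp
  [151,157): 6 bp
  [157,168): 11 bp
  [168,181): 13 bp

[4,5,5,5,5,6,6,7,8,11,13,14,14,16,16,22,24]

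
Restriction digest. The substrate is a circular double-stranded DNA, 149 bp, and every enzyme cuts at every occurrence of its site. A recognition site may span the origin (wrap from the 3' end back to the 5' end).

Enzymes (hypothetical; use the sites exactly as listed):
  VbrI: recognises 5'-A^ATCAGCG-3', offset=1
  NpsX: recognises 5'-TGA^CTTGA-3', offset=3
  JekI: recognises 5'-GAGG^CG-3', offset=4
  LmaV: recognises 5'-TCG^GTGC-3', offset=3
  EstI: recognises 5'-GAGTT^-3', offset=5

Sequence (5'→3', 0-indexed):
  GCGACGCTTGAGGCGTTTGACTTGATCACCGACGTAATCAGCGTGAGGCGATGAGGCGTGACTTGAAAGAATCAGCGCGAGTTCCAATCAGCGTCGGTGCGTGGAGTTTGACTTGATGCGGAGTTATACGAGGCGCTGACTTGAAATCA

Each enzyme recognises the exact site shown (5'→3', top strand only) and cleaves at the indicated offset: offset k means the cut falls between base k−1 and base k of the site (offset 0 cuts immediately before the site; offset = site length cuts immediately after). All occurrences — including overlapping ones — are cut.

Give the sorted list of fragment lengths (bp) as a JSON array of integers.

Site scan:
  VbrI AATCAGCG/1: at [35, 69, 85, 144] ⇒ [36, 70, 86, 145]
  NpsX TGACTTGA/3: at [17, 58, 108, 136] ⇒ [20, 61, 111, 139]
  JekI GAGGCG/4: at [9, 44, 52, 129] ⇒ [13, 48, 56, 133]
  LmaV TCGGTGC/3: at [93] ⇒ [96]
  EstI GAGTT/5: at [78, 103, 120] ⇒ [83, 108, 125]

Pooled cuts: [13, 20, 36, 48, 56, 61, 70, 83, 86, 96, 108, 111, 125, 133, 139, 145]

Fragment lengths:
  13→20: 7 bp
  20→36: 16 bp
  36→48: 12 bp
  48→56: 8 bp
  56→61: 5 bp
  61→70: 9 bp
  70→83: 13 bp
  83→86: 3 bp
  86→96: 10 bp
  96→108: 12 bp
  108→111: 3 bp
  111→125: 14 bp
  125→133: 8 bp
  133→139: 6 bp
  139→145: 6 bp
  145→13 (wrap): 149-145+13 = 17 bp

[3,3,5,6,6,7,8,8,9,10,12,12,13,14,16,17]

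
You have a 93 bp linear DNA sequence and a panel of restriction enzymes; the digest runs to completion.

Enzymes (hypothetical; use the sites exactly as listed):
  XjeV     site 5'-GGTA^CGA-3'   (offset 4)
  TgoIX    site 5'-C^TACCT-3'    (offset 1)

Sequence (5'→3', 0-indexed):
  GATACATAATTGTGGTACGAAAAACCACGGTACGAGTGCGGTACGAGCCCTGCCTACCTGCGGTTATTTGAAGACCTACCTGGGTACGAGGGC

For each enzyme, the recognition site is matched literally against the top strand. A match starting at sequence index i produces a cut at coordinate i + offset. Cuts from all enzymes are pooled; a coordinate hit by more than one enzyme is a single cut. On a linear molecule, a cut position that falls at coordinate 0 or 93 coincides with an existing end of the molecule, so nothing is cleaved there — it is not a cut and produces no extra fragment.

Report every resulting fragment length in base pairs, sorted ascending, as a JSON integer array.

Scan for sites:
  XjeV (GGTACGA, off=4): starts [13, 28, 39, 82] → cuts [17, 32, 43, 86]
  TgoIX (CTACCT, off=1): starts [53, 75] → cuts [54, 76]

Pooled cuts: [17, 32, 43, 54, 76, 86]

Fragment lengths:
  [0,17): 17 bp
  [17,32): 15 bp
  [32,43): 11 bp
  [43,54): 11 bp
  [54,76): 22 bp
  [76,86): 10 bp
  [86,93): 7 bp

[7,10,11,11,15,17,22]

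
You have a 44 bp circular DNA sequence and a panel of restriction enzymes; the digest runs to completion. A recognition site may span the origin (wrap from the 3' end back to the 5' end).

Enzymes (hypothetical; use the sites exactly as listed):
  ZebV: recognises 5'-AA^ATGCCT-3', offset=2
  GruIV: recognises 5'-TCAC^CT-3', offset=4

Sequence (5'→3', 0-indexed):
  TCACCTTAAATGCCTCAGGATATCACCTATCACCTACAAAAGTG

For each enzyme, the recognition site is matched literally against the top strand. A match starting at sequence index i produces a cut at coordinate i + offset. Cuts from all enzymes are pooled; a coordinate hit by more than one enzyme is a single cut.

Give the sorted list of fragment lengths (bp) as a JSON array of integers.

[5,7,15,17]

Per-enzyme occurrences:
  ZebV (AAATGCCT, off=2): starts [7] → cuts [9]
  GruIV (TCACCT, off=4): starts [0, 22, 29] → cuts [4, 26, 33]

All cut coordinates (distinct, sorted): [4, 9, 26, 33]

Fragments:
  4→9: 5 bp
  9→26: 17 bp
  26→33: 7 bp
  33→4 (wrap): 44-33+4 = 15 bp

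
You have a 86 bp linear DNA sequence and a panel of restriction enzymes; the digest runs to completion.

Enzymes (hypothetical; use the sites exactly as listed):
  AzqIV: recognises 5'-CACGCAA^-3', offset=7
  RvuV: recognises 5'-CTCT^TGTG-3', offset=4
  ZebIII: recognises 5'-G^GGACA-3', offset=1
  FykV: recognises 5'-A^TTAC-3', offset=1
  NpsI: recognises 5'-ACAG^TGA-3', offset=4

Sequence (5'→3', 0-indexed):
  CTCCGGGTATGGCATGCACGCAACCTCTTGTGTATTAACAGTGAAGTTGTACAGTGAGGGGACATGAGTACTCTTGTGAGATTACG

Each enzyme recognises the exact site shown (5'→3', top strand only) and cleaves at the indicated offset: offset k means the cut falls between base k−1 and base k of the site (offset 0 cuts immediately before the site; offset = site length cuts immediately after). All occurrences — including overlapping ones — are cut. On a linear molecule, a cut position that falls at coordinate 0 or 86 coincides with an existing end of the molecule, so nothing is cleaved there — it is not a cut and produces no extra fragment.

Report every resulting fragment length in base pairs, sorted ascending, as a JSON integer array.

[5,5,5,7,13,13,15,23]

Scan for sites:
  AzqIV (CACGCAA, off=7): starts [16] → cuts [23]
  RvuV (CTCTTGTG, off=4): starts [24, 70] → cuts [28, 74]
  ZebIII (GGGACA, off=1): starts [58] → cuts [59]
  FykV (ATTAC, off=1): starts [80] → cuts [81]
  NpsI (ACAGTGA, off=4): starts [37, 50] → cuts [41, 54]

All cut coordinates (distinct, sorted): [23, 28, 41, 54, 59, 74, 81]

Fragments:
  [0,23): 23 bp
  [23,28): 5 bp
  [28,41): 13 bp
  [41,54): 13 bp
  [54,59): 5 bp
  [59,74): 15 bp
  [74,81): 7 bp
  [81,86): 5 bp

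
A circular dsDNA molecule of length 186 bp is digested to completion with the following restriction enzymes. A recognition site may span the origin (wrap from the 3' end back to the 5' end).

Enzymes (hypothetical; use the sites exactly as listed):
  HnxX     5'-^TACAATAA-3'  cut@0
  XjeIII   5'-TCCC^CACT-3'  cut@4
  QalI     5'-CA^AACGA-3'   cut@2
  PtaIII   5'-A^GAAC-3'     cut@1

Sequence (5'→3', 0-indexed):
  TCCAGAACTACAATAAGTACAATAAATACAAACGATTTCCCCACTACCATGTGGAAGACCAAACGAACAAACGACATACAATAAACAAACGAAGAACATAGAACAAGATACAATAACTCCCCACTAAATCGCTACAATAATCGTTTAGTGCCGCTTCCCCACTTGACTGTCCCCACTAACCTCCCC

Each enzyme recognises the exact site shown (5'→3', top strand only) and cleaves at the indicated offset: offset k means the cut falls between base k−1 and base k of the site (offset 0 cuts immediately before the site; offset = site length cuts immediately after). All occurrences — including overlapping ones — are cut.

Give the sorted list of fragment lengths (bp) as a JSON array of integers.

[4,6,7,7,8,8,9,11,11,11,13,13,14,17,20,27]

Site scan:
  HnxX (TACAATAA, off=0): starts [8, 17, 76, 108, 132] → cuts [8, 17, 76, 108, 132]
  XjeIII (TCCCCACT, off=4): starts [37, 117, 155, 169] → cuts [41, 121, 159, 173]
  QalI (CAAACGA, off=2): starts [28, 59, 67, 85] → cuts [30, 61, 69, 87]
  PtaIII (AGAAC, off=1): starts [3, 92, 99] → cuts [4, 93, 100]

Pooled cuts: [4, 8, 17, 30, 41, 61, 69, 76, 87, 93, 100, 108, 121, 132, 159, 173]

Fragments:
  4→8: 4 bp
  8→17: 9 bp
  17→30: 13 bp
  30→41: 11 bp
  41→61: 20 bp
  61→69: 8 bp
  69→76: 7 bp
  76→87: 11 bp
  87→93: 6 bp
  93→100: 7 bp
  100→108: 8 bp
  108→121: 13 bp
  121→132: 11 bp
  132→159: 27 bp
  159→173: 14 bp
  173→4 (wrap): 186-173+4 = 17 bp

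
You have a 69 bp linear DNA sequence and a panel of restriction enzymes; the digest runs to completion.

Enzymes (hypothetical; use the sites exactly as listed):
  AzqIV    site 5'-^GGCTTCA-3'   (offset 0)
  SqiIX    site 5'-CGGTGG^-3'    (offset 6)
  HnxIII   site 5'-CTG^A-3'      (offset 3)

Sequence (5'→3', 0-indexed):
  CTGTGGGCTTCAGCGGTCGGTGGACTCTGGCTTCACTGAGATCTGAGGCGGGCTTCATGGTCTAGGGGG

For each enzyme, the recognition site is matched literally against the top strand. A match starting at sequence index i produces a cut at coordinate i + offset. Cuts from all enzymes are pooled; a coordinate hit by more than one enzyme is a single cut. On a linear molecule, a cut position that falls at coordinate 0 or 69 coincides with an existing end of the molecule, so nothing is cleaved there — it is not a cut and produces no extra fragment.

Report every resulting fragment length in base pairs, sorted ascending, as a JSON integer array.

Scan for sites:
  AzqIV (GGCTTCA, off=0): starts [5, 28, 50] → cuts [5, 28, 50]
  SqiIX (CGGTGG, off=6): starts [17] → cuts [23]
  HnxIII (CTGA, off=3): starts [35, 42] → cuts [38, 45]

Pooled cuts: [5, 23, 28, 38, 45, 50]

Fragment lengths:
  [0,5): 5 bp
  [5,23): 18 bp
  [23,28): 5 bp
  [28,38): 10 bp
  [38,45): 7 bp
  [45,50): 5 bp
  [50,69): 19 bp

[5,5,5,7,10,18,19]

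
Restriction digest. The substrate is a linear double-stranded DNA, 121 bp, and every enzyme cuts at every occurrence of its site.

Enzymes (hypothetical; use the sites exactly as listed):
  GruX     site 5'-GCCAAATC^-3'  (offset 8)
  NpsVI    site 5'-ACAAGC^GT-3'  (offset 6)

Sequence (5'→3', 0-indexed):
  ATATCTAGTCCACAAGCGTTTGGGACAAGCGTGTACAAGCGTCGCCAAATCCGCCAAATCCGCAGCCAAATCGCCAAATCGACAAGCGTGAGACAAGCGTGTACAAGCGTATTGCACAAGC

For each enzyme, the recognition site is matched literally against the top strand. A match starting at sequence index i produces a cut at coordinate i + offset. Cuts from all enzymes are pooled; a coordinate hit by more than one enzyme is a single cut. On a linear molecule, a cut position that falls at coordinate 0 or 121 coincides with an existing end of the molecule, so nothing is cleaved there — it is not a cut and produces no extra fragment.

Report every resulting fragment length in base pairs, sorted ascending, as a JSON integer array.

Scan for sites:
  GruX GCCAAATC/8: at [43, 52, 64, 72] ⇒ [51, 60, 72, 80]
  NpsVI ACAAGCGT/6: at [11, 24, 34, 81, 92, 102] ⇒ [17, 30, 40, 87, 98, 108]

Pooled cuts: [17, 30, 40, 51, 60, 72, 80, 87, 98, 108]

Fragments:
  [0,17): 17 bp
  [17,30): 13 bp
  [30,40): 10 bp
  [40,51): 11 bp
  [51,60): 9 bp
  [60,72): 12 bp
  [72,80): 8 bp
  [80,87): 7 bp
  [87,98): 11 bp
  [98,108): 10 bp
  [108,121): 13 bp

[7,8,9,10,10,11,11,12,13,13,17]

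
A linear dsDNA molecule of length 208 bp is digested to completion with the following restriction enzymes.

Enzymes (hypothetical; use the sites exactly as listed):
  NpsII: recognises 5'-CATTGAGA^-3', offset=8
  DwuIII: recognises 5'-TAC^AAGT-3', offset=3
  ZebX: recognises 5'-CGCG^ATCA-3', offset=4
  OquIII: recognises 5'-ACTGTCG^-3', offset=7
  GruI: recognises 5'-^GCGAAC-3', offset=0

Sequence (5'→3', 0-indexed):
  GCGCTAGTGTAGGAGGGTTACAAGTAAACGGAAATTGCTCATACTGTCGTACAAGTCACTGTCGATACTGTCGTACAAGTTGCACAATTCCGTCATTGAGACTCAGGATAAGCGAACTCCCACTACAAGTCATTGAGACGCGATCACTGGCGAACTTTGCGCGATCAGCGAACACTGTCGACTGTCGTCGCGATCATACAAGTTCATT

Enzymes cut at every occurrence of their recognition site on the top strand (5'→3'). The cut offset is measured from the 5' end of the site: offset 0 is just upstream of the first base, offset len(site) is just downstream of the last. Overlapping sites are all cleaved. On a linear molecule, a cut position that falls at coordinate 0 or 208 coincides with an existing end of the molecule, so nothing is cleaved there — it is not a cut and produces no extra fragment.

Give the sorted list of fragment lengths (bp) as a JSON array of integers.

[3,3,4,4,5,7,7,7,9,9,10,12,12,13,14,15,21,25,28]

Scan for sites:
  NpsII (CATTGAGA, off=8): starts [93, 130] → cuts [101, 138]
  DwuIII (TACAAGT, off=3): starts [18, 49, 73, 123, 196] → cuts [21, 52, 76, 126, 199]
  ZebX (CGCGATCA, off=4): starts [138, 159, 188] → cuts [142, 163, 192]
  OquIII (ACTGTCG, off=7): starts [42, 57, 66, 173, 180] → cuts [49, 64, 73, 180, 187]
  GruI (GCGAAC, off=0): starts [111, 149, 167] → cuts [111, 149, 167]

All cut coordinates (distinct, sorted): [21, 49, 52, 64, 73, 76, 101, 111, 126, 138, 142, 149, 163, 167, 180, 187, 192, 199]

Fragment lengths:
  [0,21): 21 bp
  [21,49): 28 bp
  [49,52): 3 bp
  [52,64): 12 bp
  [64,73): 9 bp
  [73,76): 3 bp
  [76,101): 25 bp
  [101,111): 10 bp
  [111,126): 15 bp
  [126,138): 12 bp
  [138,142): 4 bp
  [142,149): 7 bp
  [149,163): 14 bp
  [163,167): 4 bp
  [167,180): 13 bp
  [180,187): 7 bp
  [187,192): 5 bp
  [192,199): 7 bp
  [199,208): 9 bp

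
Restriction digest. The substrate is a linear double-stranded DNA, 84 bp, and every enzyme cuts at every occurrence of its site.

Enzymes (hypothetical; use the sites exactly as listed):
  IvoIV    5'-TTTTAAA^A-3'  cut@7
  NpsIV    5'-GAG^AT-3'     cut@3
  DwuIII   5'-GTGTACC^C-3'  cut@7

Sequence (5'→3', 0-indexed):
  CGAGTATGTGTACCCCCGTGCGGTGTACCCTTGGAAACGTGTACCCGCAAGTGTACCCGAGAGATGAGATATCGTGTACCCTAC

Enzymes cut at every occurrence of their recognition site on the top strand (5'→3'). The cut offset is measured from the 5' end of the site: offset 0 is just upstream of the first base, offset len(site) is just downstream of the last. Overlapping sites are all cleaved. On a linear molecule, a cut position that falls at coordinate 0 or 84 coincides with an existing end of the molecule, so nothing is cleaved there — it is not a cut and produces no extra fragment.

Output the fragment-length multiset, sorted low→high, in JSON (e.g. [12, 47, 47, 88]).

[4,5,6,12,12,14,15,16]

Scan for sites:
  IvoIV (TTTTAAAA, off=7): no sites
  NpsIV (GAGAT, off=3): starts [60, 65] → cuts [63, 68]
  DwuIII (GTGTACCC, off=7): starts [7, 22, 38, 50, 73] → cuts [14, 29, 45, 57, 80]

Pooled cuts: [14, 29, 45, 57, 63, 68, 80]

Fragments:
  [0,14): 14 bp
  [14,29): 15 bp
  [29,45): 16 bp
  [45,57): 12 bp
  [57,63): 6 bp
  [63,68): 5 bp
  [68,80): 12 bp
  [80,84): 4 bp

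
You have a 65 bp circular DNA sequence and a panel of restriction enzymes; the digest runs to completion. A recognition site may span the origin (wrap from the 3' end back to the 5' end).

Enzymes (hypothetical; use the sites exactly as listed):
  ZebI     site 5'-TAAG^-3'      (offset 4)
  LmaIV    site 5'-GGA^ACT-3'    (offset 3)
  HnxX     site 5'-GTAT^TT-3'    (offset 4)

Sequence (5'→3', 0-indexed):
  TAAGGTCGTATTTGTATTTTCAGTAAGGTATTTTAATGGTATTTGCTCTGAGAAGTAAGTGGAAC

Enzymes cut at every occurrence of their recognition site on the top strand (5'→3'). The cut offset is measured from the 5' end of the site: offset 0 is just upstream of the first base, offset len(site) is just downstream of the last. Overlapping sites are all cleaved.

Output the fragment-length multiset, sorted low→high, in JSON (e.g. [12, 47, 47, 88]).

Per-enzyme occurrences:
  ZebI (TAAG, off=4): starts [0, 23, 55] → cuts [4, 27, 59]
  LmaIV (GGAACT, off=3): starts [60] → cuts [63]
  HnxX (GTATTT, off=4): starts [7, 13, 27, 38] → cuts [11, 17, 31, 42]

All cut coordinates (distinct, sorted): [4, 11, 17, 27, 31, 42, 59, 63]

Fragments:
  4→11: 7 bp
  11→17: 6 bp
  17→27: 10 bp
  27→31: 4 bp
  31→42: 11 bp
  42→59: 17 bp
  59→63: 4 bp
  63→4 (wrap): 65-63+4 = 6 bp

[4,4,6,6,7,10,11,17]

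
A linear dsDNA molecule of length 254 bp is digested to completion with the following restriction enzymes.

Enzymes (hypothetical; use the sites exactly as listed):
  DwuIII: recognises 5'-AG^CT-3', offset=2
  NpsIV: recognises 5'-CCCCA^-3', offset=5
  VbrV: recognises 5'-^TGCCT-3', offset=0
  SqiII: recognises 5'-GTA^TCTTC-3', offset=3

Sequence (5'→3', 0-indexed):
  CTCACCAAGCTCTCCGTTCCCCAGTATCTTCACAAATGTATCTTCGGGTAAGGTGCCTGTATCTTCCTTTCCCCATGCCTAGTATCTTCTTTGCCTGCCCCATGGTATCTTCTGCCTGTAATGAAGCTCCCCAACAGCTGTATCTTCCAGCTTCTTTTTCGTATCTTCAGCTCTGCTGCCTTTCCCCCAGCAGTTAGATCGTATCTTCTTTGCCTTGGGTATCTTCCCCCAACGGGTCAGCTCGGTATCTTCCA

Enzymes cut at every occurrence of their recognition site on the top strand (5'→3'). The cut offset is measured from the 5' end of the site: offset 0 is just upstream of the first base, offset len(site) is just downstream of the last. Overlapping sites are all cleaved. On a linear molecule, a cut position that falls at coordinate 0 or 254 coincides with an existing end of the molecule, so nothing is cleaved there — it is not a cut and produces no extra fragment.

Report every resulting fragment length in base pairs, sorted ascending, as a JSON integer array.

Site scan:
  DwuIII (AGCT, off=2): starts [7, 124, 135, 148, 168, 238] → cuts [9, 126, 137, 150, 170, 240]
  NpsIV (CCCCA, off=5): starts [18, 70, 97, 128, 184, 226] → cuts [23, 75, 102, 133, 189, 231]
  VbrV (TGCCT, off=0): starts [53, 75, 91, 112, 176, 210] → cuts [53, 75, 91, 112, 176, 210]
  SqiII (GTATCTTC, off=3): starts [23, 37, 58, 81, 104, 139, 160, 200, 218, 244] → cuts [26, 40, 61, 84, 107, 142, 163, 203, 221, 247]

All cut coordinates (distinct, sorted): [9, 23, 26, 40, 53, 61, 75, 84, 91, 102, 107, 112, 126, 133, 137, 142, 150, 163, 170, 176, 189, 203, 210, 221, 231, 240, 247]

Fragments:
  [0,9): 9 bp
  [9,23): 14 bp
  [23,26): 3 bp
  [26,40): 14 bp
  [40,53): 13 bp
  [53,61): 8 bp
  [61,75): 14 bp
  [75,84): 9 bp
  [84,91): 7 bp
  [91,102): 11 bp
  [102,107): 5 bp
  [107,112): 5 bp
  [112,126): 14 bp
  [126,133): 7 bp
  [133,137): 4 bp
  [137,142): 5 bp
  [142,150): 8 bp
  [150,163): 13 bp
  [163,170): 7 bp
  [170,176): 6 bp
  [176,189): 13 bp
  [189,203): 14 bp
  [203,210): 7 bp
  [210,221): 11 bp
  [221,231): 10 bp
  [231,240): 9 bp
  [240,247): 7 bp
  [247,254): 7 bp

[3,4,5,5,5,6,7,7,7,7,7,7,8,8,9,9,9,10,11,11,13,13,13,14,14,14,14,14]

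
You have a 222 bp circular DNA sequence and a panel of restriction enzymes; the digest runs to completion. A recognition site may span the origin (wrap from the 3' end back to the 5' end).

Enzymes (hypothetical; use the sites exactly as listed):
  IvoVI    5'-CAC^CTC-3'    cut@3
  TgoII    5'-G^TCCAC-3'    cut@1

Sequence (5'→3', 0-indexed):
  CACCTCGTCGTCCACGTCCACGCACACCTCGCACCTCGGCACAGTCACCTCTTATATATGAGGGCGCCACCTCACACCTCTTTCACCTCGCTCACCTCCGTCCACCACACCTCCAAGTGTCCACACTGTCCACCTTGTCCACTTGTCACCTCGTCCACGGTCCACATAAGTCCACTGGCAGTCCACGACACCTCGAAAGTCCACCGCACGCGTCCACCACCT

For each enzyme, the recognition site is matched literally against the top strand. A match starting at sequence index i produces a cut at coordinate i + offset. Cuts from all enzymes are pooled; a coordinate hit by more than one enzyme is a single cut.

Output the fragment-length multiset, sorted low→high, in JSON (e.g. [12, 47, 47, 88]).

Per-enzyme occurrences:
  IvoVI (CACCTC, off=3): starts [0, 24, 31, 45, 67, 74, 83, 92, 107, 146, 188, 217] → cuts [3, 27, 34, 48, 70, 77, 86, 95, 110, 149, 191, 220]
  TgoII (GTCCAC, off=1): starts [9, 15, 99, 118, 127, 136, 152, 159, 169, 180, 198, 211] → cuts [10, 16, 100, 119, 128, 137, 153, 160, 170, 181, 199, 212]

All cut coordinates (distinct, sorted): [3, 10, 16, 27, 34, 48, 70, 77, 86, 95, 100, 110, 119, 128, 137, 149, 153, 160, 170, 181, 191, 199, 212, 220]

Fragments:
  3→10: 7 bp
  10→16: 6 bp
  16→27: 11 bp
  27→34: 7 bp
  34→48: 14 bp
  48→70: 22 bp
  70→77: 7 bp
  77→86: 9 bp
  86→95: 9 bp
  95→100: 5 bp
  100→110: 10 bp
  110→119: 9 bp
  119→128: 9 bp
  128→137: 9 bp
  137→149: 12 bp
  149→153: 4 bp
  153→160: 7 bp
  160→170: 10 bp
  170→181: 11 bp
  181→191: 10 bp
  191→199: 8 bp
  199→212: 13 bp
  212→220: 8 bp
  220→3 (wrap): 222-220+3 = 5 bp

[4,5,5,6,7,7,7,7,8,8,9,9,9,9,9,10,10,10,11,11,12,13,14,22]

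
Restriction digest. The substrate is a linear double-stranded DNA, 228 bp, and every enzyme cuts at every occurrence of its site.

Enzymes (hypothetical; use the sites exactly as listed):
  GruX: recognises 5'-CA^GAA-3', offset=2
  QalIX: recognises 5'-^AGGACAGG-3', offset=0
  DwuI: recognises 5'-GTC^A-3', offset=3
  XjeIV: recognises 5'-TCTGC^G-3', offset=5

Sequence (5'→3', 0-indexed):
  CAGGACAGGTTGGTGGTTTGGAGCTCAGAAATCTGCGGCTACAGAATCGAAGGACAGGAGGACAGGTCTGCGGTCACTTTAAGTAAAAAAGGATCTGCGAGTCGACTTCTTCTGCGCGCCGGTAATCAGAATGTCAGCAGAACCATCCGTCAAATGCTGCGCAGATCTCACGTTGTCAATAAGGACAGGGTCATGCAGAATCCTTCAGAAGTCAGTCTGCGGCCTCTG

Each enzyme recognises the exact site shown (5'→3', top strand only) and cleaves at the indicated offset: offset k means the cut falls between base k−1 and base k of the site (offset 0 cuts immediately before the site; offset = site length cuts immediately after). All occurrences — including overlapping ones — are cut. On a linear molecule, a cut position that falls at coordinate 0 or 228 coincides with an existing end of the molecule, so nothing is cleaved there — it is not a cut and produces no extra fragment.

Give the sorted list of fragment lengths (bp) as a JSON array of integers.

Site scan:
  GruX (CAGAA, off=2): starts [25, 41, 126, 137, 195, 205] → cuts [27, 43, 128, 139, 197, 207]
  QalIX (AGGACAGG, off=0): starts [1, 50, 58, 181] → cuts [1, 50, 58, 181]
  DwuI (GTCA, off=3): starts [72, 132, 148, 174, 189, 210] → cuts [75, 135, 151, 177, 192, 213]
  XjeIV (TCTGCG, off=5): starts [31, 66, 93, 110, 215] → cuts [36, 71, 98, 115, 220]

All cut coordinates (distinct, sorted): [1, 27, 36, 43, 50, 58, 71, 75, 98, 115, 128, 135, 139, 151, 177, 181, 192, 197, 207, 213, 220]

Fragment lengths:
  [0,1): 1 bp
  [1,27): 26 bp
  [27,36): 9 bp
  [36,43): 7 bp
  [43,50): 7 bp
  [50,58): 8 bp
  [58,71): 13 bp
  [71,75): 4 bp
  [75,98): 23 bp
  [98,115): 17 bp
  [115,128): 13 bp
  [128,135): 7 bp
  [135,139): 4 bp
  [139,151): 12 bp
  [151,177): 26 bp
  [177,181): 4 bp
  [181,192): 11 bp
  [192,197): 5 bp
  [197,207): 10 bp
  [207,213): 6 bp
  [213,220): 7 bp
  [220,228): 8 bp

[1,4,4,4,5,6,7,7,7,7,8,8,9,10,11,12,13,13,17,23,26,26]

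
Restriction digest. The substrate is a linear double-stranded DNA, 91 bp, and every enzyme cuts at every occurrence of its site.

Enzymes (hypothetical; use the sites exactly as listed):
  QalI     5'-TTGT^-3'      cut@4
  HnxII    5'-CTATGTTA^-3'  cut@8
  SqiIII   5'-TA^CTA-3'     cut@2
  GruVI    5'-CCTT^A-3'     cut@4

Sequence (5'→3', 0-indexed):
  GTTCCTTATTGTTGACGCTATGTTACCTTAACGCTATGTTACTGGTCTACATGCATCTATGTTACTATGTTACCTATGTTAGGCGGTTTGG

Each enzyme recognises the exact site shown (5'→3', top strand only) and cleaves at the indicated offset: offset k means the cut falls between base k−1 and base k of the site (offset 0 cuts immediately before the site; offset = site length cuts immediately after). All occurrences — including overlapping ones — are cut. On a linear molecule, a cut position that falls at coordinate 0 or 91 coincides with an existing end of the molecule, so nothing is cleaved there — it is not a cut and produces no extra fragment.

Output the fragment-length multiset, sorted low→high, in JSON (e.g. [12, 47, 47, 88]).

Site scan:
  QalI TTGT/4: at [8] ⇒ [12]
  HnxII CTATGTTA/8: at [17, 33, 56, 64, 73] ⇒ [25, 41, 64, 72, 81]
  SqiIII TACTA/2: at [62] ⇒ [64]
  GruVI CCTTA/4: at [3, 25] ⇒ [7, 29]

Pooled cuts: [7, 12, 25, 29, 41, 64, 72, 81]

Fragment lengths:
  [0,7): 7 bp
  [7,12): 5 bp
  [12,25): 13 bp
  [25,29): 4 bp
  [29,41): 12 bp
  [41,64): 23 bp
  [64,72): 8 bp
  [72,81): 9 bp
  [81,91): 10 bp

[4,5,7,8,9,10,12,13,23]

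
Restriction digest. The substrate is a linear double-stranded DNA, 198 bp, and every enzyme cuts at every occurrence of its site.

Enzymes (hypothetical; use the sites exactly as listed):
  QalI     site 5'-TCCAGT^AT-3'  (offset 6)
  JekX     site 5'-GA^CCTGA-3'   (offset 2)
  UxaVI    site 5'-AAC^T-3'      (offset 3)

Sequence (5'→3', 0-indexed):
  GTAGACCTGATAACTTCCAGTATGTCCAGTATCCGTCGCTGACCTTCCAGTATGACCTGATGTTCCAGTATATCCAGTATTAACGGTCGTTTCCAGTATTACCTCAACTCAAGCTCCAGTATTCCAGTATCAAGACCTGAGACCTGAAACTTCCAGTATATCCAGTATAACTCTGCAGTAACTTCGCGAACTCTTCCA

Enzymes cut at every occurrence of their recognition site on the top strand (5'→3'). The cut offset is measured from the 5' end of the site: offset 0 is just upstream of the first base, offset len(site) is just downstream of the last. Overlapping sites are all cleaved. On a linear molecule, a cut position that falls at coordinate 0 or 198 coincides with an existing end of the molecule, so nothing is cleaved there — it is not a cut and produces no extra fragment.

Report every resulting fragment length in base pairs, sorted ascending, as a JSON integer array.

Site scan:
  QalI (TCCAGTAT, off=6): starts [15, 24, 45, 63, 72, 91, 114, 122, 151, 160] → cuts [21, 30, 51, 69, 78, 97, 120, 128, 157, 166]
  JekX (GACCTGA, off=2): starts [3, 53, 133, 140] → cuts [5, 55, 135, 142]
  UxaVI (AACT, off=3): starts [11, 105, 147, 168, 179, 188] → cuts [14, 108, 150, 171, 182, 191]

Pooled cuts: [5, 14, 21, 30, 51, 55, 69, 78, 97, 108, 120, 128, 135, 142, 150, 157, 166, 171, 182, 191]

Fragments:
  [0,5): 5 bp
  [5,14): 9 bp
  [14,21): 7 bp
  [21,30): 9 bp
  [30,51): 21 bp
  [51,55): 4 bp
  [55,69): 14 bp
  [69,78): 9 bp
  [78,97): 19 bp
  [97,108): 11 bp
  [108,120): 12 bp
  [120,128): 8 bp
  [128,135): 7 bp
  [135,142): 7 bp
  [142,150): 8 bp
  [150,157): 7 bp
  [157,166): 9 bp
  [166,171): 5 bp
  [171,182): 11 bp
  [182,191): 9 bp
  [191,198): 7 bp

[4,5,5,7,7,7,7,7,8,8,9,9,9,9,9,11,11,12,14,19,21]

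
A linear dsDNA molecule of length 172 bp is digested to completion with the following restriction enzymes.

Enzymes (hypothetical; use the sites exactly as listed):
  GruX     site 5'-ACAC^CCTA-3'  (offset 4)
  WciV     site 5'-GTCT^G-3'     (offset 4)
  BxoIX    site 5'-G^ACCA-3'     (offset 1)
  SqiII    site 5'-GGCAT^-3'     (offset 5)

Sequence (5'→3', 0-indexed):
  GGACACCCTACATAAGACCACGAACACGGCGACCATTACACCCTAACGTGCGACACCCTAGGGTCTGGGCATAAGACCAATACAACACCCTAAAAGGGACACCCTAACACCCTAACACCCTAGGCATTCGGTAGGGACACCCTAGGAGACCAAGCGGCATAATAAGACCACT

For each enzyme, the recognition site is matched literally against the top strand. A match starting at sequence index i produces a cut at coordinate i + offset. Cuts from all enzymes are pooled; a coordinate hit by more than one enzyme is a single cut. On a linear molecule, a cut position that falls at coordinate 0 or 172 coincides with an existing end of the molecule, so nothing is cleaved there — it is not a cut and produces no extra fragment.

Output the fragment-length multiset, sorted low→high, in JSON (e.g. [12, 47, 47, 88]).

[3,6,6,6,6,8,8,8,9,10,10,10,12,13,13,14,15,15]

Site scan:
  GruX (ACACCCTA, off=4): starts [2, 37, 52, 84, 98, 106, 114, 136] → cuts [6, 41, 56, 88, 102, 110, 118, 140]
  WciV (GTCTG, off=4): starts [62] → cuts [66]
  BxoIX (GACCA, off=1): starts [15, 30, 74, 147, 165] → cuts [16, 31, 75, 148, 166]
  SqiII (GGCAT, off=5): starts [67, 122, 155] → cuts [72, 127, 160]

Pooled cuts: [6, 16, 31, 41, 56, 66, 72, 75, 88, 102, 110, 118, 127, 140, 148, 160, 166]

Fragments:
  [0,6): 6 bp
  [6,16): 10 bp
  [16,31): 15 bp
  [31,41): 10 bp
  [41,56): 15 bp
  [56,66): 10 bp
  [66,72): 6 bp
  [72,75): 3 bp
  [75,88): 13 bp
  [88,102): 14 bp
  [102,110): 8 bp
  [110,118): 8 bp
  [118,127): 9 bp
  [127,140): 13 bp
  [140,148): 8 bp
  [148,160): 12 bp
  [160,166): 6 bp
  [166,172): 6 bp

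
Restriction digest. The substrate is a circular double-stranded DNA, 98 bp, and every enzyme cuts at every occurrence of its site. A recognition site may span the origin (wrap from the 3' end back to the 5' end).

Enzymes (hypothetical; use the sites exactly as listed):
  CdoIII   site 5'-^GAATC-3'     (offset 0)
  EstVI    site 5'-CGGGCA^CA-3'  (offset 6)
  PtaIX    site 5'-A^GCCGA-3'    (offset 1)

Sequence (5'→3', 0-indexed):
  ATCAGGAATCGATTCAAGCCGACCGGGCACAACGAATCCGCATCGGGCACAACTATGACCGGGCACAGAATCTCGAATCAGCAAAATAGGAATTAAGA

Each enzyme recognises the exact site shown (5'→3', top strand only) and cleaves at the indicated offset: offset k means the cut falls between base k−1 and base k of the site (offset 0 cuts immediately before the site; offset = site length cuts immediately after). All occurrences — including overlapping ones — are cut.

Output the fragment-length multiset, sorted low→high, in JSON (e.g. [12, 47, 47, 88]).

Site scan:
  CdoIII (GAATC, off=0): starts [5, 33, 67, 74, 96] → cuts [5, 33, 67, 74, 96]
  EstVI (CGGGCACA, off=6): starts [23, 43, 59] → cuts [29, 49, 65]
  PtaIX (AGCCGA, off=1): starts [16] → cuts [17]

Pooled cuts: [5, 17, 29, 33, 49, 65, 67, 74, 96]

Fragment lengths:
  5→17: 12 bp
  17→29: 12 bp
  29→33: 4 bp
  33→49: 16 bp
  49→65: 16 bp
  65→67: 2 bp
  67→74: 7 bp
  74→96: 22 bp
  96→5 (wrap): 98-96+5 = 7 bp

[2,4,7,7,12,12,16,16,22]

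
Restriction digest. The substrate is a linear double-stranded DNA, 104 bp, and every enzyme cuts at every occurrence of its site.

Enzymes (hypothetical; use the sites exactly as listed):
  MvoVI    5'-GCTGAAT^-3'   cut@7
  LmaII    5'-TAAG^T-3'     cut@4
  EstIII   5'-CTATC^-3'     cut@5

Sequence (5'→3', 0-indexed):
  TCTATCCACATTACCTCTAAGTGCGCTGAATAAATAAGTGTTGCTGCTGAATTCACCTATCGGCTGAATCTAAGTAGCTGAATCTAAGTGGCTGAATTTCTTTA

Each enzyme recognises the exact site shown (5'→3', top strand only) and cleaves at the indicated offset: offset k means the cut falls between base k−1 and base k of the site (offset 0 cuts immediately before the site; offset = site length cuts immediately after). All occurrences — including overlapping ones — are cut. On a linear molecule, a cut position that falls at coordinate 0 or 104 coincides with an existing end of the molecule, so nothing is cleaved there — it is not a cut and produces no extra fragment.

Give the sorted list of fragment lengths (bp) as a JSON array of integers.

[5,5,6,7,7,8,9,9,9,10,14,15]

Per-enzyme occurrences:
  MvoVI GCTGAAT/7: at [24, 45, 62, 76, 90] ⇒ [31, 52, 69, 83, 97]
  LmaII TAAGT/4: at [17, 34, 70, 84] ⇒ [21, 38, 74, 88]
  EstIII CTATC/5: at [1, 56] ⇒ [6, 61]

All cut coordinates (distinct, sorted): [6, 21, 31, 38, 52, 61, 69, 74, 83, 88, 97]

Fragments:
  [0,6): 6 bp
  [6,21): 15 bp
  [21,31): 10 bp
  [31,38): 7 bp
  [38,52): 14 bp
  [52,61): 9 bp
  [61,69): 8 bp
  [69,74): 5 bp
  [74,83): 9 bp
  [83,88): 5 bp
  [88,97): 9 bp
  [97,104): 7 bp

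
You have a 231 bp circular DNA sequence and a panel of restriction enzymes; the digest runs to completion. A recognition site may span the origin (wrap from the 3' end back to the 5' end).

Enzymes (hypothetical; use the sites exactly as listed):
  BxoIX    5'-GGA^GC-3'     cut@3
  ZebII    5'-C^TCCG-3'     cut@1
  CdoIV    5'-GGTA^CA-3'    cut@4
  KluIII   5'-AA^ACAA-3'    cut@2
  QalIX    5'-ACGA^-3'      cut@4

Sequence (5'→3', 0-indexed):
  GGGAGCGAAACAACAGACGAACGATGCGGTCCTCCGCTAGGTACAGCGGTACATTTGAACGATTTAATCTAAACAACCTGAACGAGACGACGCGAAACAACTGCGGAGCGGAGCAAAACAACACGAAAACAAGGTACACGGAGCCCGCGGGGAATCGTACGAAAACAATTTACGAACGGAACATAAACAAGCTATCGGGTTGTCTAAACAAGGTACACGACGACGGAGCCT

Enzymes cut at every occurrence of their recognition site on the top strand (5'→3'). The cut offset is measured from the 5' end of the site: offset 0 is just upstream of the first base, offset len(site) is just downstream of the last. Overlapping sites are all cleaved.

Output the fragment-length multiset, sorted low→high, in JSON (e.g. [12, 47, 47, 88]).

Site scan:
  BxoIX GGAGC/3: at [1, 104, 109, 139, 224] ⇒ [4, 107, 112, 142, 227]
  ZebII CTCCG/1: at [31] ⇒ [32]
  CdoIV GGTACA/4: at [39, 47, 132, 211] ⇒ [43, 51, 136, 215]
  KluIII AAACAA/2: at [7, 70, 94, 115, 126, 162, 184, 205] ⇒ [9, 72, 96, 117, 128, 164, 186, 207]
  QalIX ACGA/4: at [16, 20, 58, 81, 86, 122, 158, 171, 216, 219] ⇒ [20, 24, 62, 85, 90, 126, 162, 175, 220, 223]

All cut coordinates (distinct, sorted): [4, 9, 20, 24, 32, 43, 51, 62, 72, 85, 90, 96, 107, 112, 117, 126, 128, 136, 142, 162, 164, 175, 186, 207, 215, 220, 223, 227]

Fragments:
  4→9: 5 bp
  9→20: 11 bp
  20→24: 4 bp
  24→32: 8 bp
  32→43: 11 bp
  43→51: 8 bp
  51→62: 11 bp
  62→72: 10 bp
  72→85: 13 bp
  85→90: 5 bp
  90→96: 6 bp
  96→107: 11 bp
  107→112: 5 bp
  112→117: 5 bp
  117→126: 9 bp
  126→128: 2 bp
  128→136: 8 bp
  136→142: 6 bp
  142→162: 20 bp
  162→164: 2 bp
  164→175: 11 bp
  175→186: 11 bp
  186→207: 21 bp
  207→215: 8 bp
  215→220: 5 bp
  220→223: 3 bp
  223→227: 4 bp
  227→4 (wrap): 231-227+4 = 8 bp

[2,2,3,4,4,5,5,5,5,5,6,6,8,8,8,8,8,9,10,11,11,11,11,11,11,13,20,21]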